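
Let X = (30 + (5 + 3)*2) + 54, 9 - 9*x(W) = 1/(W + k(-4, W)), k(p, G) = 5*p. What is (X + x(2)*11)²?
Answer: 323748049/26244 ≈ 12336.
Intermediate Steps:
x(W) = 1 - 1/(9*(-20 + W)) (x(W) = 1 - 1/(9*(W + 5*(-4))) = 1 - 1/(9*(W - 20)) = 1 - 1/(9*(-20 + W)))
X = 100 (X = (30 + 8*2) + 54 = (30 + 16) + 54 = 46 + 54 = 100)
(X + x(2)*11)² = (100 + ((-181/9 + 2)/(-20 + 2))*11)² = (100 + (-163/9/(-18))*11)² = (100 - 1/18*(-163/9)*11)² = (100 + (163/162)*11)² = (100 + 1793/162)² = (17993/162)² = 323748049/26244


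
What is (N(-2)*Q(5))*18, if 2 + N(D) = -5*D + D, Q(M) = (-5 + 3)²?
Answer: 432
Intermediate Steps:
Q(M) = 4 (Q(M) = (-2)² = 4)
N(D) = -2 - 4*D (N(D) = -2 + (-5*D + D) = -2 - 4*D)
(N(-2)*Q(5))*18 = ((-2 - 4*(-2))*4)*18 = ((-2 + 8)*4)*18 = (6*4)*18 = 24*18 = 432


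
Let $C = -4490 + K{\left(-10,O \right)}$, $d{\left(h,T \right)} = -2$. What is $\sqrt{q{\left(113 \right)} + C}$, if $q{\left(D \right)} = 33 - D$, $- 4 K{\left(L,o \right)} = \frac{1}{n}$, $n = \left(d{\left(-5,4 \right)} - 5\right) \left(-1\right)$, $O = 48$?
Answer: $\frac{i \sqrt{895727}}{14} \approx 67.602 i$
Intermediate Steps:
$n = 7$ ($n = \left(-2 - 5\right) \left(-1\right) = \left(-7\right) \left(-1\right) = 7$)
$K{\left(L,o \right)} = - \frac{1}{28}$ ($K{\left(L,o \right)} = - \frac{1}{4 \cdot 7} = \left(- \frac{1}{4}\right) \frac{1}{7} = - \frac{1}{28}$)
$C = - \frac{125721}{28}$ ($C = -4490 - \frac{1}{28} = - \frac{125721}{28} \approx -4490.0$)
$\sqrt{q{\left(113 \right)} + C} = \sqrt{\left(33 - 113\right) - \frac{125721}{28}} = \sqrt{-80 - \frac{125721}{28}} = \sqrt{- \frac{127961}{28}} = \frac{i \sqrt{895727}}{14}$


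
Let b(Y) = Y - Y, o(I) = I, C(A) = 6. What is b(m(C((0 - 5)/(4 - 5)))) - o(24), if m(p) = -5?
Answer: -24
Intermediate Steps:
b(Y) = 0
b(m(C((0 - 5)/(4 - 5)))) - o(24) = 0 - 1*24 = 0 - 24 = -24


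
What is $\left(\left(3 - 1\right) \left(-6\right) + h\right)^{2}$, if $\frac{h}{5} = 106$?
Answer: $268324$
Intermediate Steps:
$h = 530$ ($h = 5 \cdot 106 = 530$)
$\left(\left(3 - 1\right) \left(-6\right) + h\right)^{2} = \left(\left(3 - 1\right) \left(-6\right) + 530\right)^{2} = \left(2 \left(-6\right) + 530\right)^{2} = \left(-12 + 530\right)^{2} = 518^{2} = 268324$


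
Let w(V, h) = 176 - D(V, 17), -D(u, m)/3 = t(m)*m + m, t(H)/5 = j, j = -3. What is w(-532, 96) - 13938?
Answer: -14476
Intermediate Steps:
t(H) = -15 (t(H) = 5*(-3) = -15)
D(u, m) = 42*m (D(u, m) = -3*(-15*m + m) = -(-42)*m = 42*m)
w(V, h) = -538 (w(V, h) = 176 - 42*17 = 176 - 1*714 = 176 - 714 = -538)
w(-532, 96) - 13938 = -538 - 13938 = -14476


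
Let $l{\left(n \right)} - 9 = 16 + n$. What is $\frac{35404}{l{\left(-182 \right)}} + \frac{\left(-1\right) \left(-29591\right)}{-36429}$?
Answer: $- \frac{1294378103}{5719353} \approx -226.32$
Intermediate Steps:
$l{\left(n \right)} = 25 + n$ ($l{\left(n \right)} = 9 + \left(16 + n\right) = 25 + n$)
$\frac{35404}{l{\left(-182 \right)}} + \frac{\left(-1\right) \left(-29591\right)}{-36429} = \frac{35404}{25 - 182} + \frac{\left(-1\right) \left(-29591\right)}{-36429} = \frac{35404}{-157} + 29591 \left(- \frac{1}{36429}\right) = 35404 \left(- \frac{1}{157}\right) - \frac{29591}{36429} = - \frac{35404}{157} - \frac{29591}{36429} = - \frac{1294378103}{5719353}$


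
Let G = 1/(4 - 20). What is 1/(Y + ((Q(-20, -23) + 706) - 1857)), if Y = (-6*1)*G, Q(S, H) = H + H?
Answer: -8/9573 ≈ -0.00083568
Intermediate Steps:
Q(S, H) = 2*H
G = -1/16 (G = 1/(-16) = -1/16 ≈ -0.062500)
Y = 3/8 (Y = -6*1*(-1/16) = -6*(-1/16) = 3/8 ≈ 0.37500)
1/(Y + ((Q(-20, -23) + 706) - 1857)) = 1/(3/8 + ((2*(-23) + 706) - 1857)) = 1/(3/8 + ((-46 + 706) - 1857)) = 1/(3/8 + (660 - 1857)) = 1/(3/8 - 1197) = 1/(-9573/8) = -8/9573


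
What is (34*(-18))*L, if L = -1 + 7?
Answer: -3672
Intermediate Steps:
L = 6
(34*(-18))*L = (34*(-18))*6 = -612*6 = -3672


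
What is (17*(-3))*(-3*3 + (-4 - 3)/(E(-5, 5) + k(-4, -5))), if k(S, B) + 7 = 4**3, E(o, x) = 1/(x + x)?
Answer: 265659/571 ≈ 465.25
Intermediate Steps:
E(o, x) = 1/(2*x)
k(S, B) = 57 (k(S, B) = -7 + 4**3 = -7 + 64 = 57)
(17*(-3))*(-3*3 + (-4 - 3)/(E(-5, 5) + k(-4, -5))) = (17*(-3))*(-3*3 + (-4 - 3)/((1/2)/5 + 57)) = -51*(-9 - 7/((1/2)*(1/5) + 57)) = -51*(-9 - 7/(1/10 + 57)) = -51*(-9 - 7/571/10) = -51*(-9 - 7*10/571) = -51*(-9 - 70/571) = -51*(-5209/571) = 265659/571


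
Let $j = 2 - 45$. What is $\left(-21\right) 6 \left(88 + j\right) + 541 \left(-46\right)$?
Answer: $-30556$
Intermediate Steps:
$j = -43$
$\left(-21\right) 6 \left(88 + j\right) + 541 \left(-46\right) = \left(-21\right) 6 \left(88 - 43\right) + 541 \left(-46\right) = \left(-126\right) 45 - 24886 = -5670 - 24886 = -30556$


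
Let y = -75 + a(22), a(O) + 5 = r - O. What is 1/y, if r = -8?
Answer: -1/110 ≈ -0.0090909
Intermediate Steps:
a(O) = -13 - O (a(O) = -5 + (-8 - O) = -13 - O)
y = -110 (y = -75 + (-13 - 1*22) = -75 + (-13 - 22) = -75 - 35 = -110)
1/y = 1/(-110) = -1/110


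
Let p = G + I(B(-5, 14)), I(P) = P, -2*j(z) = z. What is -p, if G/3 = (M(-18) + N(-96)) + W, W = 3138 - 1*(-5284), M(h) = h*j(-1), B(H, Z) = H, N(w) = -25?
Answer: -25159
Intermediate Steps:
j(z) = -z/2
M(h) = h/2 (M(h) = h*(-½*(-1)) = h*(½) = h/2)
W = 8422 (W = 3138 + 5284 = 8422)
G = 25164 (G = 3*(((½)*(-18) - 25) + 8422) = 3*((-9 - 25) + 8422) = 3*(-34 + 8422) = 3*8388 = 25164)
p = 25159 (p = 25164 - 5 = 25159)
-p = -1*25159 = -25159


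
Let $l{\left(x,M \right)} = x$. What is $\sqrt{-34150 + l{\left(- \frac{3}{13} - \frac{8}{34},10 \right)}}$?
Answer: $\frac{i \sqrt{1667942913}}{221} \approx 184.8 i$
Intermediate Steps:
$\sqrt{-34150 + l{\left(- \frac{3}{13} - \frac{8}{34},10 \right)}} = \sqrt{-34150 - \left(\frac{3}{13} + \frac{4}{17}\right)} = \sqrt{-34150 - \frac{103}{221}} = \sqrt{- \frac{7547253}{221}} = \frac{i \sqrt{1667942913}}{221}$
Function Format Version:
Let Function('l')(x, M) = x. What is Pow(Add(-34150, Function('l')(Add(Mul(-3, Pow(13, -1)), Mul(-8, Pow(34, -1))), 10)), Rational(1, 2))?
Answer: Mul(Rational(1, 221), I, Pow(1667942913, Rational(1, 2))) ≈ Mul(184.80, I)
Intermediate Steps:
Pow(Add(-34150, Function('l')(Add(Mul(-3, Pow(13, -1)), Mul(-8, Pow(34, -1))), 10)), Rational(1, 2)) = Pow(Add(-34150, Add(Mul(-3, Pow(13, -1)), Mul(-8, Pow(34, -1)))), Rational(1, 2)) = Pow(Add(-34150, Add(Mul(-3, Rational(1, 13)), Mul(-8, Rational(1, 34)))), Rational(1, 2)) = Pow(Add(-34150, Add(Rational(-3, 13), Rational(-4, 17))), Rational(1, 2)) = Pow(Add(-34150, Rational(-103, 221)), Rational(1, 2)) = Pow(Rational(-7547253, 221), Rational(1, 2)) = Mul(Rational(1, 221), I, Pow(1667942913, Rational(1, 2)))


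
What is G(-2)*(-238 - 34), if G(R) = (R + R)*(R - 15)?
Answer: -18496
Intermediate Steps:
G(R) = 2*R*(-15 + R) (G(R) = (2*R)*(-15 + R) = 2*R*(-15 + R))
G(-2)*(-238 - 34) = (2*(-2)*(-15 - 2))*(-238 - 34) = (2*(-2)*(-17))*(-272) = 68*(-272) = -18496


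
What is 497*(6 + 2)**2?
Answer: 31808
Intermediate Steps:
497*(6 + 2)**2 = 497*8**2 = 497*64 = 31808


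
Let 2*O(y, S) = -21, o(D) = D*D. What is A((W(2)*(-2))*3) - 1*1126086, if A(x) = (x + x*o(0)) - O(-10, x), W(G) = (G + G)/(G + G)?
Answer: -2252163/2 ≈ -1.1261e+6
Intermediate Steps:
o(D) = D**2
O(y, S) = -21/2 (O(y, S) = (1/2)*(-21) = -21/2)
W(G) = 1 (W(G) = (2*G)/((2*G)) = (2*G)*(1/(2*G)) = 1)
A(x) = 21/2 + x (A(x) = (x + x*0**2) - 1*(-21/2) = (x + x*0) + 21/2 = (x + 0) + 21/2 = x + 21/2 = 21/2 + x)
A((W(2)*(-2))*3) - 1*1126086 = (21/2 + (1*(-2))*3) - 1*1126086 = (21/2 - 2*3) - 1126086 = (21/2 - 6) - 1126086 = 9/2 - 1126086 = -2252163/2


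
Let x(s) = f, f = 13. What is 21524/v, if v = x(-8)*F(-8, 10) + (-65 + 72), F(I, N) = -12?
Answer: -21524/149 ≈ -144.46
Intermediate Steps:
x(s) = 13
v = -149 (v = 13*(-12) + (-65 + 72) = -156 + 7 = -149)
21524/v = 21524/(-149) = 21524*(-1/149) = -21524/149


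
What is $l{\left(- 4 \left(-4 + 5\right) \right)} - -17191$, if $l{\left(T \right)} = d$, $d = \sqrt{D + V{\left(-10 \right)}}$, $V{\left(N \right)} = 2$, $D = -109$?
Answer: $17191 + i \sqrt{107} \approx 17191.0 + 10.344 i$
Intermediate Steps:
$d = i \sqrt{107}$ ($d = \sqrt{-109 + 2} = \sqrt{-107} = i \sqrt{107} \approx 10.344 i$)
$l{\left(T \right)} = i \sqrt{107}$
$l{\left(- 4 \left(-4 + 5\right) \right)} - -17191 = i \sqrt{107} - -17191 = i \sqrt{107} + 17191 = 17191 + i \sqrt{107}$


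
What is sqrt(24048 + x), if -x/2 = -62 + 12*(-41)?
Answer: 2*sqrt(6289) ≈ 158.61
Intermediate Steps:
x = 1108 (x = -2*(-62 + 12*(-41)) = -2*(-62 - 492) = -2*(-554) = 1108)
sqrt(24048 + x) = sqrt(24048 + 1108) = sqrt(25156) = 2*sqrt(6289)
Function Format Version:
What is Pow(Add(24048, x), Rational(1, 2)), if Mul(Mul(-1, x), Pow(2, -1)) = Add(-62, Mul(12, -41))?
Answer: Mul(2, Pow(6289, Rational(1, 2))) ≈ 158.61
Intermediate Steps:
x = 1108 (x = Mul(-2, Add(-62, Mul(12, -41))) = Mul(-2, Add(-62, -492)) = Mul(-2, -554) = 1108)
Pow(Add(24048, x), Rational(1, 2)) = Pow(Add(24048, 1108), Rational(1, 2)) = Pow(25156, Rational(1, 2)) = Mul(2, Pow(6289, Rational(1, 2)))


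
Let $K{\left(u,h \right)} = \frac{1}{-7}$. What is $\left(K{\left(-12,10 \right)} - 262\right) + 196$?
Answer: $- \frac{463}{7} \approx -66.143$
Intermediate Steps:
$K{\left(u,h \right)} = - \frac{1}{7}$
$\left(K{\left(-12,10 \right)} - 262\right) + 196 = \left(- \frac{1}{7} - 262\right) + 196 = - \frac{1835}{7} + 196 = - \frac{463}{7}$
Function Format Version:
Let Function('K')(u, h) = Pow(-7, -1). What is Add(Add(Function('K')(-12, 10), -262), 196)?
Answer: Rational(-463, 7) ≈ -66.143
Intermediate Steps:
Function('K')(u, h) = Rational(-1, 7)
Add(Add(Function('K')(-12, 10), -262), 196) = Add(Add(Rational(-1, 7), -262), 196) = Add(Rational(-1835, 7), 196) = Rational(-463, 7)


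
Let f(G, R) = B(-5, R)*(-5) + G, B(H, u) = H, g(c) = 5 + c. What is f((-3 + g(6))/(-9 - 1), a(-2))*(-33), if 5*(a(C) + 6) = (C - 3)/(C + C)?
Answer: -3993/5 ≈ -798.60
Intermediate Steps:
a(C) = -6 + (-3 + C)/(10*C) (a(C) = -6 + ((C - 3)/(C + C))/5 = -6 + ((-3 + C)/((2*C)))/5 = -6 + ((-3 + C)*(1/(2*C)))/5 = -6 + ((-3 + C)/(2*C))/5 = -6 + (-3 + C)/(10*C))
f(G, R) = 25 + G (f(G, R) = -5*(-5) + G = 25 + G)
f((-3 + g(6))/(-9 - 1), a(-2))*(-33) = (25 + (-3 + (5 + 6))/(-9 - 1))*(-33) = (25 + (-3 + 11)/(-10))*(-33) = (25 + 8*(-1/10))*(-33) = (25 - 4/5)*(-33) = (121/5)*(-33) = -3993/5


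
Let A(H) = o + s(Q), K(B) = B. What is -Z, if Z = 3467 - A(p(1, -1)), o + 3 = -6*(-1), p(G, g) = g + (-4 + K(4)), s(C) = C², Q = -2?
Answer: -3460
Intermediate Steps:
p(G, g) = g (p(G, g) = g + (-4 + 4) = g + 0 = g)
o = 3 (o = -3 - 6*(-1) = -3 + 6 = 3)
A(H) = 7 (A(H) = 3 + (-2)² = 3 + 4 = 7)
Z = 3460 (Z = 3467 - 1*7 = 3467 - 7 = 3460)
-Z = -1*3460 = -3460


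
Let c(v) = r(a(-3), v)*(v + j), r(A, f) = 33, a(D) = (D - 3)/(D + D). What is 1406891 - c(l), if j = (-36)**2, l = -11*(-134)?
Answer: 1315481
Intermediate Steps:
a(D) = (-3 + D)/(2*D) (a(D) = (-3 + D)/((2*D)) = (-3 + D)*(1/(2*D)) = (-3 + D)/(2*D))
l = 1474
j = 1296
c(v) = 42768 + 33*v (c(v) = 33*(v + 1296) = 33*(1296 + v) = 42768 + 33*v)
1406891 - c(l) = 1406891 - (42768 + 33*1474) = 1406891 - (42768 + 48642) = 1406891 - 1*91410 = 1406891 - 91410 = 1315481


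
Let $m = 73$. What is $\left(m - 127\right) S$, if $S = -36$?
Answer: $1944$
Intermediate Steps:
$\left(m - 127\right) S = \left(73 - 127\right) \left(-36\right) = \left(-54\right) \left(-36\right) = 1944$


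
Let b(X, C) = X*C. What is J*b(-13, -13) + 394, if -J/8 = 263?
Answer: -355182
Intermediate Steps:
J = -2104 (J = -8*263 = -2104)
b(X, C) = C*X
J*b(-13, -13) + 394 = -(-27352)*(-13) + 394 = -2104*169 + 394 = -355576 + 394 = -355182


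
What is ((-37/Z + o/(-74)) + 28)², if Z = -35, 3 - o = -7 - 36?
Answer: 1356006976/1677025 ≈ 808.58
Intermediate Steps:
o = 46 (o = 3 - (-7 - 36) = 3 - 1*(-43) = 3 + 43 = 46)
((-37/Z + o/(-74)) + 28)² = ((-37/(-35) + 46/(-74)) + 28)² = ((-37*(-1/35) + 46*(-1/74)) + 28)² = ((37/35 - 23/37) + 28)² = (564/1295 + 28)² = (36824/1295)² = 1356006976/1677025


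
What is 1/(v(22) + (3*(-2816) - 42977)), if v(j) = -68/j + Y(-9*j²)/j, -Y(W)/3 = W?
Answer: -11/559175 ≈ -1.9672e-5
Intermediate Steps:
Y(W) = -3*W
v(j) = -68/j + 27*j (v(j) = -68/j + (-(-27)*j²)/j = -68/j + (27*j²)/j = -68/j + 27*j)
1/(v(22) + (3*(-2816) - 42977)) = 1/((-68/22 + 27*22) + (3*(-2816) - 42977)) = 1/((-68*1/22 + 594) + (-8448 - 42977)) = 1/((-34/11 + 594) - 51425) = 1/(6500/11 - 51425) = 1/(-559175/11) = -11/559175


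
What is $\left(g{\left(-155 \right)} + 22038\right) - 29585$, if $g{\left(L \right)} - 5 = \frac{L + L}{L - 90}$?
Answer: $- \frac{369496}{49} \approx -7540.7$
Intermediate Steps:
$g{\left(L \right)} = 5 + \frac{2 L}{-90 + L}$ ($g{\left(L \right)} = 5 + \frac{L + L}{L - 90} = 5 + \frac{2 L}{-90 + L}$)
$\left(g{\left(-155 \right)} + 22038\right) - 29585 = \left(\frac{-450 + 7 \left(-155\right)}{-90 - 155} + 22038\right) - 29585 = \left(\frac{-450 - 1085}{-245} + 22038\right) - 29585 = \left(\left(- \frac{1}{245}\right) \left(-1535\right) + 22038\right) - 29585 = \left(\frac{307}{49} + 22038\right) - 29585 = \frac{1080169}{49} - 29585 = - \frac{369496}{49}$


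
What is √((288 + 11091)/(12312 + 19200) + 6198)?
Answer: √170972518210/5252 ≈ 78.730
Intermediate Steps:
√((288 + 11091)/(12312 + 19200) + 6198) = √(11379/31512 + 6198) = √(11379*(1/31512) + 6198) = √(3793/10504 + 6198) = √(65107585/10504) = √170972518210/5252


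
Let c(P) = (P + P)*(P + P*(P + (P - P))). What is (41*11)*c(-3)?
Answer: -16236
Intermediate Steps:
c(P) = 2*P*(P + P²) (c(P) = (2*P)*(P + P*(P + 0)) = (2*P)*(P + P*P) = (2*P)*(P + P²) = 2*P*(P + P²))
(41*11)*c(-3) = (41*11)*(2*(-3)²*(1 - 3)) = 451*(2*9*(-2)) = 451*(-36) = -16236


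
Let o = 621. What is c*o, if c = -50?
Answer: -31050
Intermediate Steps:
c*o = -50*621 = -31050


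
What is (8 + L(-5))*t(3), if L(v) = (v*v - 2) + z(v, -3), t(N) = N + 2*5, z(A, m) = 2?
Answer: 429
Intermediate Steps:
t(N) = 10 + N (t(N) = N + 10 = 10 + N)
L(v) = v**2 (L(v) = (v*v - 2) + 2 = (v**2 - 2) + 2 = (-2 + v**2) + 2 = v**2)
(8 + L(-5))*t(3) = (8 + (-5)**2)*(10 + 3) = (8 + 25)*13 = 33*13 = 429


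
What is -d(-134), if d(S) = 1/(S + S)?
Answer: 1/268 ≈ 0.0037313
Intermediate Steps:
d(S) = 1/(2*S)
-d(-134) = -1/(2*(-134)) = -(-1)/(2*134) = -1*(-1/268) = 1/268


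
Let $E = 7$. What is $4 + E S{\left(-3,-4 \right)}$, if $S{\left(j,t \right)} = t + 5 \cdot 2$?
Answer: $46$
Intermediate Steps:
$S{\left(j,t \right)} = 10 + t$ ($S{\left(j,t \right)} = t + 10 = 10 + t$)
$4 + E S{\left(-3,-4 \right)} = 4 + 7 \left(10 - 4\right) = 4 + 7 \cdot 6 = 4 + 42 = 46$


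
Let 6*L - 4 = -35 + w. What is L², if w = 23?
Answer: 16/9 ≈ 1.7778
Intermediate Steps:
L = -4/3 (L = ⅔ + (-35 + 23)/6 = ⅔ + (⅙)*(-12) = ⅔ - 2 = -4/3 ≈ -1.3333)
L² = (-4/3)² = 16/9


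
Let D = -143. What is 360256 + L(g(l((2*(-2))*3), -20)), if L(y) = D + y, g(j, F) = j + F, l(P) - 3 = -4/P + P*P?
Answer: 1080721/3 ≈ 3.6024e+5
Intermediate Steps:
l(P) = 3 + P² - 4/P (l(P) = 3 + (-4/P + P*P) = 3 + (-4/P + P²) = 3 + (P² - 4/P) = 3 + P² - 4/P)
g(j, F) = F + j
L(y) = -143 + y
360256 + L(g(l((2*(-2))*3), -20)) = 360256 + (-143 + (-20 + (3 + ((2*(-2))*3)² - 4/((2*(-2))*3)))) = 360256 + (-143 + (-20 + (3 + (-4*3)² - 4/((-4*3))))) = 360256 + (-143 + (-20 + (3 + (-12)² - 4/(-12)))) = 360256 + (-143 + (-20 + (3 + 144 - 4*(-1/12)))) = 360256 + (-143 + (-20 + (3 + 144 + ⅓))) = 360256 + (-143 + (-20 + 442/3)) = 360256 + (-143 + 382/3) = 360256 - 47/3 = 1080721/3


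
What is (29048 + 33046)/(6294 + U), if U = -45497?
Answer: -62094/39203 ≈ -1.5839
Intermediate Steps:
(29048 + 33046)/(6294 + U) = (29048 + 33046)/(6294 - 45497) = 62094/(-39203) = 62094*(-1/39203) = -62094/39203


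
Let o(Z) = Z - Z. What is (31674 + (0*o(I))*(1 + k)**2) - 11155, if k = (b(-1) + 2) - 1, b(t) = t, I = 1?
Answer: 20519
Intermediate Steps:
o(Z) = 0
k = 0 (k = (-1 + 2) - 1 = 1 - 1 = 0)
(31674 + (0*o(I))*(1 + k)**2) - 11155 = (31674 + (0*0)*(1 + 0)**2) - 11155 = (31674 + 0*1**2) - 11155 = (31674 + 0*1) - 11155 = (31674 + 0) - 11155 = 31674 - 11155 = 20519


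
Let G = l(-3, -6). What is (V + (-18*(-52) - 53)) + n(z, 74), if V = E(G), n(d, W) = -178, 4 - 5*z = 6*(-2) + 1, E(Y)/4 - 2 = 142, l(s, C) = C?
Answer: 1281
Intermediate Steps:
G = -6
E(Y) = 576 (E(Y) = 8 + 4*142 = 8 + 568 = 576)
z = 3 (z = 4/5 - (6*(-2) + 1)/5 = 4/5 - (-12 + 1)/5 = 4/5 - 1/5*(-11) = 4/5 + 11/5 = 3)
V = 576
(V + (-18*(-52) - 53)) + n(z, 74) = (576 + (-18*(-52) - 53)) - 178 = (576 + (936 - 53)) - 178 = (576 + 883) - 178 = 1459 - 178 = 1281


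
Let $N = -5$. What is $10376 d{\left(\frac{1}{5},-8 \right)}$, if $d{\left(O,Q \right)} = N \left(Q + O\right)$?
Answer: $404664$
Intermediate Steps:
$d{\left(O,Q \right)} = - 5 O - 5 Q$ ($d{\left(O,Q \right)} = - 5 \left(Q + O\right) = - 5 \left(O + Q\right) = - 5 O - 5 Q$)
$10376 d{\left(\frac{1}{5},-8 \right)} = 10376 \left(- \frac{5}{5} - -40\right) = 10376 \left(\left(-5\right) \frac{1}{5} + 40\right) = 10376 \left(-1 + 40\right) = 10376 \cdot 39 = 404664$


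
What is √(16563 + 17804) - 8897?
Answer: -8897 + √34367 ≈ -8711.6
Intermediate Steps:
√(16563 + 17804) - 8897 = √34367 - 8897 = -8897 + √34367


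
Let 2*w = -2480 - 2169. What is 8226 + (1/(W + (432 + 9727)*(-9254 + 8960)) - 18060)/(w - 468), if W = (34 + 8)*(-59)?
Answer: 68719763757961/8347408020 ≈ 8232.5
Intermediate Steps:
w = -4649/2 (w = (-2480 - 2169)/2 = (½)*(-4649) = -4649/2 ≈ -2324.5)
W = -2478 (W = 42*(-59) = -2478)
8226 + (1/(W + (432 + 9727)*(-9254 + 8960)) - 18060)/(w - 468) = 8226 + (1/(-2478 + (432 + 9727)*(-9254 + 8960)) - 18060)/(-4649/2 - 468) = 8226 + (1/(-2478 + 10159*(-294)) - 18060)/(-5585/2) = 8226 + (1/(-2478 - 2986746) - 18060)*(-2/5585) = 8226 + (1/(-2989224) - 18060)*(-2/5585) = 8226 + (-1/2989224 - 18060)*(-2/5585) = 8226 - 53985385441/2989224*(-2/5585) = 8226 + 53985385441/8347408020 = 68719763757961/8347408020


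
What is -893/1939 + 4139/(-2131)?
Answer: -9928504/4132009 ≈ -2.4028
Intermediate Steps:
-893/1939 + 4139/(-2131) = -893*1/1939 + 4139*(-1/2131) = -893/1939 - 4139/2131 = -9928504/4132009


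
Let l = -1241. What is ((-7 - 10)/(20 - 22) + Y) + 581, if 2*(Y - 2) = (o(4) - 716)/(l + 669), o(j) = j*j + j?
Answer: 169343/286 ≈ 592.11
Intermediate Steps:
o(j) = j + j² (o(j) = j² + j = j + j²)
Y = 373/143 (Y = 2 + ((4*(1 + 4) - 716)/(-1241 + 669))/2 = 2 + ((4*5 - 716)/(-572))/2 = 2 + ((20 - 716)*(-1/572))/2 = 2 + (-696*(-1/572))/2 = 2 + (½)*(174/143) = 2 + 87/143 = 373/143 ≈ 2.6084)
((-7 - 10)/(20 - 22) + Y) + 581 = ((-7 - 10)/(20 - 22) + 373/143) + 581 = (-17/(-2) + 373/143) + 581 = (-17*(-½) + 373/143) + 581 = (17/2 + 373/143) + 581 = 3177/286 + 581 = 169343/286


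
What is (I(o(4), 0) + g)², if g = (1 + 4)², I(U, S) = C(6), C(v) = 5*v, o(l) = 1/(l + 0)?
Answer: 3025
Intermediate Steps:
o(l) = 1/l
I(U, S) = 30 (I(U, S) = 5*6 = 30)
g = 25 (g = 5² = 25)
(I(o(4), 0) + g)² = (30 + 25)² = 55² = 3025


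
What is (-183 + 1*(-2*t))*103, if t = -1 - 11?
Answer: -16377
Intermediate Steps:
t = -12
(-183 + 1*(-2*t))*103 = (-183 + 1*(-2*(-12)))*103 = (-183 + 1*24)*103 = (-183 + 24)*103 = -159*103 = -16377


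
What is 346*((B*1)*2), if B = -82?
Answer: -56744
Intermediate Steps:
346*((B*1)*2) = 346*(-82*1*2) = 346*(-82*2) = 346*(-164) = -56744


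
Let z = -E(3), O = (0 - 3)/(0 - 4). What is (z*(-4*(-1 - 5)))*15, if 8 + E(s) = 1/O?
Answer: 2400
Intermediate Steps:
O = ¾ (O = -3/(-4) = -3*(-¼) = ¾ ≈ 0.75000)
E(s) = -20/3 (E(s) = -8 + 1/(¾) = -8 + 4/3 = -20/3)
z = 20/3 (z = -1*(-20/3) = 20/3 ≈ 6.6667)
(z*(-4*(-1 - 5)))*15 = (20*(-4*(-1 - 5))/3)*15 = (20*(-4*(-6))/3)*15 = ((20/3)*24)*15 = 160*15 = 2400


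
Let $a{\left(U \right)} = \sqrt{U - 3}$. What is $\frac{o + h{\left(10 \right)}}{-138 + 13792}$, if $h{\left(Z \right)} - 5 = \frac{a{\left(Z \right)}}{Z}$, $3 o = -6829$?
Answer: $- \frac{3407}{20481} + \frac{\sqrt{7}}{136540} \approx -0.16633$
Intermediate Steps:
$o = - \frac{6829}{3}$ ($o = \frac{1}{3} \left(-6829\right) = - \frac{6829}{3} \approx -2276.3$)
$a{\left(U \right)} = \sqrt{-3 + U}$
$h{\left(Z \right)} = 5 + \frac{\sqrt{-3 + Z}}{Z}$
$\frac{o + h{\left(10 \right)}}{-138 + 13792} = \frac{- \frac{6829}{3} + \left(5 + \frac{\sqrt{-3 + 10}}{10}\right)}{-138 + 13792} = \frac{- \frac{6829}{3} + \left(5 + \frac{\sqrt{7}}{10}\right)}{13654} = \left(- \frac{6814}{3} + \frac{\sqrt{7}}{10}\right) \frac{1}{13654} = - \frac{3407}{20481} + \frac{\sqrt{7}}{136540}$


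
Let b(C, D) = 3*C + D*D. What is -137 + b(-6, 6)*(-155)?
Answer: -2927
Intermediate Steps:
b(C, D) = D**2 + 3*C (b(C, D) = 3*C + D**2 = D**2 + 3*C)
-137 + b(-6, 6)*(-155) = -137 + (6**2 + 3*(-6))*(-155) = -137 + (36 - 18)*(-155) = -137 + 18*(-155) = -137 - 2790 = -2927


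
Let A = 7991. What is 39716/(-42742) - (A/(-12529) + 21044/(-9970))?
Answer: 2428386152513/1334769936115 ≈ 1.8193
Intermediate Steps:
39716/(-42742) - (A/(-12529) + 21044/(-9970)) = 39716/(-42742) - (7991/(-12529) + 21044/(-9970)) = 39716*(-1/42742) - (7991*(-1/12529) + 21044*(-1/9970)) = -19858/21371 - (-7991/12529 - 10522/4985) = -19858/21371 - 1*(-171665273/62457065) = -19858/21371 + 171665273/62457065 = 2428386152513/1334769936115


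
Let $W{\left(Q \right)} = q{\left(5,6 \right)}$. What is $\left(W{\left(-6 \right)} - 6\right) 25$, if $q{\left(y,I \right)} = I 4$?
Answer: $450$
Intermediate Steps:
$q{\left(y,I \right)} = 4 I$
$W{\left(Q \right)} = 24$ ($W{\left(Q \right)} = 4 \cdot 6 = 24$)
$\left(W{\left(-6 \right)} - 6\right) 25 = \left(24 - 6\right) 25 = 18 \cdot 25 = 450$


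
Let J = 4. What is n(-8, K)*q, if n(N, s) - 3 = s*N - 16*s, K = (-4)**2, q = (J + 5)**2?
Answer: -30861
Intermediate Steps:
q = 81 (q = (4 + 5)**2 = 9**2 = 81)
K = 16
n(N, s) = 3 - 16*s + N*s (n(N, s) = 3 + (s*N - 16*s) = 3 + (N*s - 16*s) = 3 + (-16*s + N*s) = 3 - 16*s + N*s)
n(-8, K)*q = (3 - 16*16 - 8*16)*81 = (3 - 256 - 128)*81 = -381*81 = -30861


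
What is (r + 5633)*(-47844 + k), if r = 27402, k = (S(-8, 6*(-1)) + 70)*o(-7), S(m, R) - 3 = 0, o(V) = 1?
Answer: -1578114985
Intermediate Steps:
S(m, R) = 3 (S(m, R) = 3 + 0 = 3)
k = 73 (k = (3 + 70)*1 = 73*1 = 73)
(r + 5633)*(-47844 + k) = (27402 + 5633)*(-47844 + 73) = 33035*(-47771) = -1578114985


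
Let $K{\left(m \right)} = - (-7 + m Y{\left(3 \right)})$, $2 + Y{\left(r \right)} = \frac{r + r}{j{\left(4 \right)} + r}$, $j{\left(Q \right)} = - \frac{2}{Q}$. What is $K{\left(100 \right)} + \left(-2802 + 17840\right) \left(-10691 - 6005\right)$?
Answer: $-251074481$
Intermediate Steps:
$Y{\left(r \right)} = -2 + \frac{2 r}{- \frac{1}{2} + r}$ ($Y{\left(r \right)} = -2 + \frac{r + r}{- \frac{2}{4} + r} = -2 + \frac{2 r}{\left(-2\right) \frac{1}{4} + r} = -2 + \frac{2 r}{- \frac{1}{2} + r}$)
$K{\left(m \right)} = 7 - \frac{2 m}{5}$ ($K{\left(m \right)} = - (-7 + m \frac{2}{-1 + 2 \cdot 3}) = - (-7 + m \frac{2}{-1 + 6}) = - (-7 + m \frac{2}{5}) = - (-7 + \frac{2 m}{5}) = 7 - \frac{2 m}{5}$)
$K{\left(100 \right)} + \left(-2802 + 17840\right) \left(-10691 - 6005\right) = \left(7 - 40\right) + \left(-2802 + 17840\right) \left(-10691 - 6005\right) = \left(7 - 40\right) + 15038 \left(-16696\right) = -33 - 251074448 = -251074481$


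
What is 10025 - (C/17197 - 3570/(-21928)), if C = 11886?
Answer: 1890031762951/188547908 ≈ 10024.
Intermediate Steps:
10025 - (C/17197 - 3570/(-21928)) = 10025 - (11886/17197 - 3570/(-21928)) = 10025 - (11886*(1/17197) - 3570*(-1/21928)) = 10025 - (11886/17197 + 1785/10964) = 10025 - 1*161014749/188547908 = 10025 - 161014749/188547908 = 1890031762951/188547908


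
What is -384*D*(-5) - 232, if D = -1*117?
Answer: -224872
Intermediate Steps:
D = -117
-384*D*(-5) - 232 = -(-44928)*(-5) - 232 = -384*585 - 232 = -224640 - 232 = -224872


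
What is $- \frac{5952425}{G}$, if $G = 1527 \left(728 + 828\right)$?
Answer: $- \frac{5952425}{2376012} \approx -2.5052$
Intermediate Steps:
$G = 2376012$ ($G = 1527 \cdot 1556 = 2376012$)
$- \frac{5952425}{G} = - \frac{5952425}{2376012}$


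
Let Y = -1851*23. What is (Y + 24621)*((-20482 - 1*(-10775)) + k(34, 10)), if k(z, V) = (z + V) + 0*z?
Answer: 173470176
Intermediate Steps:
k(z, V) = V + z (k(z, V) = (V + z) + 0 = V + z)
Y = -42573
(Y + 24621)*((-20482 - 1*(-10775)) + k(34, 10)) = (-42573 + 24621)*((-20482 - 1*(-10775)) + (10 + 34)) = -17952*((-20482 + 10775) + 44) = -17952*(-9707 + 44) = -17952*(-9663) = 173470176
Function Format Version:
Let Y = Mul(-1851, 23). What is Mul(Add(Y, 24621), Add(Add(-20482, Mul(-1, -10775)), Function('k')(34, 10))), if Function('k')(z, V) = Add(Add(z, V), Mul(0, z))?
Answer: 173470176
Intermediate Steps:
Function('k')(z, V) = Add(V, z) (Function('k')(z, V) = Add(Add(V, z), 0) = Add(V, z))
Y = -42573
Mul(Add(Y, 24621), Add(Add(-20482, Mul(-1, -10775)), Function('k')(34, 10))) = Mul(Add(-42573, 24621), Add(Add(-20482, Mul(-1, -10775)), Add(10, 34))) = Mul(-17952, Add(Add(-20482, 10775), 44)) = Mul(-17952, Add(-9707, 44)) = Mul(-17952, -9663) = 173470176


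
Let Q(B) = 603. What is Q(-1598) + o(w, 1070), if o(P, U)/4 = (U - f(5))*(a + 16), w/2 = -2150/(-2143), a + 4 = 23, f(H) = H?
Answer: 149703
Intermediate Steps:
a = 19 (a = -4 + 23 = 19)
w = 4300/2143 (w = 2*(-2150/(-2143)) = 2*(-2150*(-1/2143)) = 2*(2150/2143) = 4300/2143 ≈ 2.0065)
o(P, U) = -700 + 140*U (o(P, U) = 4*((U - 1*5)*(19 + 16)) = 4*((U - 5)*35) = 4*((-5 + U)*35) = 4*(-175 + 35*U) = -700 + 140*U)
Q(-1598) + o(w, 1070) = 603 + (-700 + 140*1070) = 603 + (-700 + 149800) = 603 + 149100 = 149703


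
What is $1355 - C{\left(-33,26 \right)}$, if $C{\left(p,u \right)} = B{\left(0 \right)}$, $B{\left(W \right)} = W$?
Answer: $1355$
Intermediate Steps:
$C{\left(p,u \right)} = 0$
$1355 - C{\left(-33,26 \right)} = 1355 - 0 = 1355 + 0 = 1355$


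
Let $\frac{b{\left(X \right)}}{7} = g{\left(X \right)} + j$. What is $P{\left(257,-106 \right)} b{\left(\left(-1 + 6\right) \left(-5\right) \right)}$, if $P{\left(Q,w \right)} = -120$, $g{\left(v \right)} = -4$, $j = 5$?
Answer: $-840$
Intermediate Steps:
$b{\left(X \right)} = 7$ ($b{\left(X \right)} = 7 \left(-4 + 5\right) = 7 \cdot 1 = 7$)
$P{\left(257,-106 \right)} b{\left(\left(-1 + 6\right) \left(-5\right) \right)} = \left(-120\right) 7 = -840$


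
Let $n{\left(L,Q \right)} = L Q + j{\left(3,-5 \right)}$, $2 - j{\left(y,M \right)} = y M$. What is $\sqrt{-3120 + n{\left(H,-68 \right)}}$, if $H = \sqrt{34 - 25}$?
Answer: $i \sqrt{3307} \approx 57.507 i$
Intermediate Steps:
$j{\left(y,M \right)} = 2 - M y$ ($j{\left(y,M \right)} = 2 - y M = 2 - M y$)
$H = 3$ ($H = \sqrt{9} = 3$)
$n{\left(L,Q \right)} = 17 + L Q$ ($n{\left(L,Q \right)} = L Q - \left(-2 - 15\right) = L Q + \left(2 + 15\right) = L Q + 17 = 17 + L Q$)
$\sqrt{-3120 + n{\left(H,-68 \right)}} = \sqrt{-3120 + \left(17 + 3 \left(-68\right)\right)} = \sqrt{-3120 + \left(17 - 204\right)} = \sqrt{-3120 - 187} = \sqrt{-3307} = i \sqrt{3307}$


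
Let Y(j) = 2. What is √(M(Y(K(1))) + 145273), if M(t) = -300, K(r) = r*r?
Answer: √144973 ≈ 380.75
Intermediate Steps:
K(r) = r²
√(M(Y(K(1))) + 145273) = √(-300 + 145273) = √144973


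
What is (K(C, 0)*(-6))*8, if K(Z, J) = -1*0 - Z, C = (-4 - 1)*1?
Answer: -240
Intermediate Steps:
C = -5 (C = -5*1 = -5)
K(Z, J) = -Z (K(Z, J) = 0 - Z = -Z)
(K(C, 0)*(-6))*8 = (-1*(-5)*(-6))*8 = (5*(-6))*8 = -30*8 = -240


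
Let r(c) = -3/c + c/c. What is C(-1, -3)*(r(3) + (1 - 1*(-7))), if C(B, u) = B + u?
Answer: -32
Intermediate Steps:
r(c) = 1 - 3/c (r(c) = -3/c + 1 = 1 - 3/c)
C(-1, -3)*(r(3) + (1 - 1*(-7))) = (-1 - 3)*((-3 + 3)/3 + (1 - 1*(-7))) = -4*((⅓)*0 + (1 + 7)) = -4*(0 + 8) = -4*8 = -32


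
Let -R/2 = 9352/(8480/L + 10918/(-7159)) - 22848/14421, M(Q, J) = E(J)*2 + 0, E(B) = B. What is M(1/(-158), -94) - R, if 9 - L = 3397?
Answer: -283815288396796/58704588591 ≈ -4834.6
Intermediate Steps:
L = -3388 (L = 9 - 1*3397 = 9 - 3397 = -3388)
M(Q, J) = 2*J (M(Q, J) = J*2 + 0 = 2*J + 0 = 2*J)
R = 272778825741688/58704588591 (R = -2*(9352/(8480/(-3388) + 10918/(-7159)) - 22848/14421) = -2*(9352/(8480*(-1/3388) + 10918*(-1/7159)) - 22848*1/14421) = -2*(9352/(-2120/847 - 10918/7159) - 7616/4807) = -2*(9352/(-24424626/6063673) - 7616/4807) = -2*(9352*(-6063673/24424626) - 7616/4807) = -2*(-28353734948/12212313 - 7616/4807) = -2*(-136389412870844/58704588591) = 272778825741688/58704588591 ≈ 4646.6)
M(1/(-158), -94) - R = 2*(-94) - 1*272778825741688/58704588591 = -188 - 272778825741688/58704588591 = -283815288396796/58704588591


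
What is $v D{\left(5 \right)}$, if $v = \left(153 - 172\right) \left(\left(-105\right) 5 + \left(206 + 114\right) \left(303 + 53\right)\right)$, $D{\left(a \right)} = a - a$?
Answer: $0$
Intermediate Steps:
$D{\left(a \right)} = 0$
$v = -2154505$ ($v = - 19 \left(-525 + 320 \cdot 356\right) = - 19 \left(-525 + 113920\right) = \left(-19\right) 113395 = -2154505$)
$v D{\left(5 \right)} = \left(-2154505\right) 0 = 0$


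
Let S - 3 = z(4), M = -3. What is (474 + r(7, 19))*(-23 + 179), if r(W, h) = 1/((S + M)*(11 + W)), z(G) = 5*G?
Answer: 2218333/30 ≈ 73944.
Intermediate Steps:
S = 23 (S = 3 + 5*4 = 3 + 20 = 23)
r(W, h) = 1/(220 + 20*W) (r(W, h) = 1/((23 - 3)*(11 + W)) = 1/(20*(11 + W)) = 1/(220 + 20*W))
(474 + r(7, 19))*(-23 + 179) = (474 + 1/(20*(11 + 7)))*(-23 + 179) = (474 + (1/20)/18)*156 = (474 + (1/20)*(1/18))*156 = (474 + 1/360)*156 = (170641/360)*156 = 2218333/30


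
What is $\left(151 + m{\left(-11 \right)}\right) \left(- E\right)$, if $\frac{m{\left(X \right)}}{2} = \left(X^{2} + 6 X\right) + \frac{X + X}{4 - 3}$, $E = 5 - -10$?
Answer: $-3255$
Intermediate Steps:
$E = 15$ ($E = 5 + 10 = 15$)
$m{\left(X \right)} = 2 X^{2} + 16 X$ ($m{\left(X \right)} = 2 \left(\left(X^{2} + 6 X\right) + \frac{X + X}{4 - 3}\right) = 2 \left(\left(X^{2} + 6 X\right) + \frac{2 X}{1}\right) = 2 \left(\left(X^{2} + 6 X\right) + 2 X 1\right) = 2 \left(\left(X^{2} + 6 X\right) + 2 X\right) = 2 \left(X^{2} + 8 X\right) = 2 X^{2} + 16 X$)
$\left(151 + m{\left(-11 \right)}\right) \left(- E\right) = \left(151 + 2 \left(-11\right) \left(8 - 11\right)\right) \left(\left(-1\right) 15\right) = \left(151 + 2 \left(-11\right) \left(-3\right)\right) \left(-15\right) = \left(151 + 66\right) \left(-15\right) = 217 \left(-15\right) = -3255$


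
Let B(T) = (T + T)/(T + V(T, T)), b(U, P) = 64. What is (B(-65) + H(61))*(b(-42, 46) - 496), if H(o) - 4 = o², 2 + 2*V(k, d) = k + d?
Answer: -210861360/131 ≈ -1.6096e+6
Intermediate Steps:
V(k, d) = -1 + d/2 + k/2 (V(k, d) = -1 + (k + d)/2 = -1 + (d + k)/2 = -1 + (d/2 + k/2) = -1 + d/2 + k/2)
B(T) = 2*T/(-1 + 2*T) (B(T) = (T + T)/(T + (-1 + T/2 + T/2)) = (2*T)/(T + (-1 + T)) = (2*T)/(-1 + 2*T) = 2*T/(-1 + 2*T))
H(o) = 4 + o²
(B(-65) + H(61))*(b(-42, 46) - 496) = (2*(-65)/(-1 + 2*(-65)) + (4 + 61²))*(64 - 496) = (2*(-65)/(-1 - 130) + (4 + 3721))*(-432) = (2*(-65)/(-131) + 3725)*(-432) = (2*(-65)*(-1/131) + 3725)*(-432) = (130/131 + 3725)*(-432) = (488105/131)*(-432) = -210861360/131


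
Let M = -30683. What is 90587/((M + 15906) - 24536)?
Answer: -90587/39313 ≈ -2.3042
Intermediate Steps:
90587/((M + 15906) - 24536) = 90587/((-30683 + 15906) - 24536) = 90587/(-14777 - 24536) = 90587/(-39313) = 90587*(-1/39313) = -90587/39313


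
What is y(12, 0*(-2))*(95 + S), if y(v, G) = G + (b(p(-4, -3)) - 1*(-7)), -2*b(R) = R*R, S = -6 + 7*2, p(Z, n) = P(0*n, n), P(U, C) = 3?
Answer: 515/2 ≈ 257.50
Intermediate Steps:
p(Z, n) = 3
S = 8 (S = -6 + 14 = 8)
b(R) = -R²/2 (b(R) = -R*R/2 = -R²/2)
y(v, G) = 5/2 + G (y(v, G) = G + (-½*3² - 1*(-7)) = G + (-½*9 + 7) = G + (-9/2 + 7) = G + 5/2 = 5/2 + G)
y(12, 0*(-2))*(95 + S) = (5/2 + 0*(-2))*(95 + 8) = (5/2 + 0)*103 = (5/2)*103 = 515/2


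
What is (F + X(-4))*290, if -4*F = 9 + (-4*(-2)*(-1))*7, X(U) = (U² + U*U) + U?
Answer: 23055/2 ≈ 11528.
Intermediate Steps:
X(U) = U + 2*U² (X(U) = (U² + U²) + U = 2*U² + U = U + 2*U²)
F = 47/4 (F = -(9 + (-4*(-2)*(-1))*7)/4 = -(9 + (8*(-1))*7)/4 = -(9 - 8*7)/4 = -(9 - 56)/4 = -¼*(-47) = 47/4 ≈ 11.750)
(F + X(-4))*290 = (47/4 - 4*(1 + 2*(-4)))*290 = (47/4 - 4*(1 - 8))*290 = (47/4 - 4*(-7))*290 = (47/4 + 28)*290 = (159/4)*290 = 23055/2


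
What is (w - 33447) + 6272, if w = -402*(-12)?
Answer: -22351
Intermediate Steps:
w = 4824
(w - 33447) + 6272 = (4824 - 33447) + 6272 = -28623 + 6272 = -22351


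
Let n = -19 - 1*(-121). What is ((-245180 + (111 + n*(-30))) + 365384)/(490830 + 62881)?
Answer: 117255/553711 ≈ 0.21176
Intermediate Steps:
n = 102 (n = -19 + 121 = 102)
((-245180 + (111 + n*(-30))) + 365384)/(490830 + 62881) = ((-245180 + (111 + 102*(-30))) + 365384)/(490830 + 62881) = ((-245180 + (111 - 3060)) + 365384)/553711 = ((-245180 - 2949) + 365384)*(1/553711) = (-248129 + 365384)*(1/553711) = 117255*(1/553711) = 117255/553711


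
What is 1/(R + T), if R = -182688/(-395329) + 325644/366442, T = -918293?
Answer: -6584779519/6046748044246841 ≈ -1.0890e-6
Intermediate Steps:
R = 8894594226/6584779519 (R = -182688*(-1/395329) + 325644*(1/366442) = 16608/35939 + 162822/183221 = 8894594226/6584779519 ≈ 1.3508)
1/(R + T) = 1/(8894594226/6584779519 - 918293) = 1/(-6046748044246841/6584779519) = -6584779519/6046748044246841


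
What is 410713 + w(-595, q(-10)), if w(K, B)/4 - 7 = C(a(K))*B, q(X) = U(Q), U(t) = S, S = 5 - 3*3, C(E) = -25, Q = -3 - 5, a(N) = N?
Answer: 411141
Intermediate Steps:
Q = -8
S = -4 (S = 5 - 9 = -4)
U(t) = -4
q(X) = -4
w(K, B) = 28 - 100*B (w(K, B) = 28 + 4*(-25*B) = 28 - 100*B)
410713 + w(-595, q(-10)) = 410713 + (28 - 100*(-4)) = 410713 + (28 + 400) = 410713 + 428 = 411141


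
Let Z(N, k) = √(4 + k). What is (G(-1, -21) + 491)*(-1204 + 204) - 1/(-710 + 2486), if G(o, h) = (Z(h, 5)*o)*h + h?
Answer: -946608001/1776 ≈ -5.3300e+5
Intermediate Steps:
G(o, h) = h + 3*h*o (G(o, h) = (√(4 + 5)*o)*h + h = (√9*o)*h + h = (3*o)*h + h = 3*h*o + h = h + 3*h*o)
(G(-1, -21) + 491)*(-1204 + 204) - 1/(-710 + 2486) = (-21*(1 + 3*(-1)) + 491)*(-1204 + 204) - 1/(-710 + 2486) = (-21*(1 - 3) + 491)*(-1000) - 1/1776 = (-21*(-2) + 491)*(-1000) - 1*1/1776 = (42 + 491)*(-1000) - 1/1776 = 533*(-1000) - 1/1776 = -533000 - 1/1776 = -946608001/1776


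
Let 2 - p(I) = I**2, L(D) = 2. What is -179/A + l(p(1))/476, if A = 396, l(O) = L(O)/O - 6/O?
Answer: -21697/47124 ≈ -0.46042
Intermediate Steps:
p(I) = 2 - I**2
l(O) = -4/O (l(O) = 2/O - 6/O = -4/O)
-179/A + l(p(1))/476 = -179/396 - 4/(2 - 1*1**2)/476 = -179*1/396 - 4/(2 - 1*1)*(1/476) = -179/396 - 4/(2 - 1)*(1/476) = -179/396 - 4/1*(1/476) = -179/396 - 4*1*(1/476) = -179/396 - 4*1/476 = -179/396 - 1/119 = -21697/47124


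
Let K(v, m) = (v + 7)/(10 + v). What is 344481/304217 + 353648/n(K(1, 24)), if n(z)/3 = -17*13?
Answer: -107357342713/201695871 ≈ -532.27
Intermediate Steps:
K(v, m) = (7 + v)/(10 + v)
n(z) = -663 (n(z) = 3*(-17*13) = 3*(-221) = -663)
344481/304217 + 353648/n(K(1, 24)) = 344481/304217 + 353648/(-663) = 344481*(1/304217) + 353648*(-1/663) = 344481/304217 - 353648/663 = -107357342713/201695871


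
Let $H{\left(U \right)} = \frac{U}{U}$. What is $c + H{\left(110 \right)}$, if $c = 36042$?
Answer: $36043$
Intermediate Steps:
$H{\left(U \right)} = 1$
$c + H{\left(110 \right)} = 36042 + 1 = 36043$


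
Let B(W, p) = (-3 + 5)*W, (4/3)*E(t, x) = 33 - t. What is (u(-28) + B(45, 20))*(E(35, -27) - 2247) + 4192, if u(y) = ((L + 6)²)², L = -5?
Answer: -400843/2 ≈ -2.0042e+5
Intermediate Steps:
E(t, x) = 99/4 - 3*t/4 (E(t, x) = 3*(33 - t)/4 = 99/4 - 3*t/4)
B(W, p) = 2*W
u(y) = 1 (u(y) = ((-5 + 6)²)² = (1²)² = 1² = 1)
(u(-28) + B(45, 20))*(E(35, -27) - 2247) + 4192 = (1 + 2*45)*((99/4 - ¾*35) - 2247) + 4192 = (1 + 90)*((99/4 - 105/4) - 2247) + 4192 = 91*(-3/2 - 2247) + 4192 = 91*(-4497/2) + 4192 = -409227/2 + 4192 = -400843/2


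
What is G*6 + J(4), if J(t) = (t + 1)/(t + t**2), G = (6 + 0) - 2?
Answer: 97/4 ≈ 24.250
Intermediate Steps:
G = 4 (G = 6 - 2 = 4)
J(t) = (1 + t)/(t + t**2)
G*6 + J(4) = 4*6 + 1/4 = 24 + 1/4 = 97/4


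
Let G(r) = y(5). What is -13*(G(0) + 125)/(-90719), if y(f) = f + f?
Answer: 1755/90719 ≈ 0.019345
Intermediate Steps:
y(f) = 2*f
G(r) = 10 (G(r) = 2*5 = 10)
-13*(G(0) + 125)/(-90719) = -13*(10 + 125)/(-90719) = -13*135*(-1/90719) = -1755*(-1/90719) = 1755/90719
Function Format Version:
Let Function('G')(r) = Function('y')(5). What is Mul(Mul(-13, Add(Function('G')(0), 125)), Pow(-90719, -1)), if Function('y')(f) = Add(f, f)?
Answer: Rational(1755, 90719) ≈ 0.019345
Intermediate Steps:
Function('y')(f) = Mul(2, f)
Function('G')(r) = 10 (Function('G')(r) = Mul(2, 5) = 10)
Mul(Mul(-13, Add(Function('G')(0), 125)), Pow(-90719, -1)) = Mul(Mul(-13, Add(10, 125)), Pow(-90719, -1)) = Mul(Mul(-13, 135), Rational(-1, 90719)) = Mul(-1755, Rational(-1, 90719)) = Rational(1755, 90719)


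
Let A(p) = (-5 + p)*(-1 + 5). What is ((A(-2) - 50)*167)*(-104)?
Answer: 1354704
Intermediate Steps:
A(p) = -20 + 4*p (A(p) = (-5 + p)*4 = -20 + 4*p)
((A(-2) - 50)*167)*(-104) = (((-20 + 4*(-2)) - 50)*167)*(-104) = (((-20 - 8) - 50)*167)*(-104) = ((-28 - 50)*167)*(-104) = -78*167*(-104) = -13026*(-104) = 1354704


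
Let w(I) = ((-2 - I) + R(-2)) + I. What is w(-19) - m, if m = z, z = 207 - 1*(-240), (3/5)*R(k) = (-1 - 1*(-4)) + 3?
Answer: -439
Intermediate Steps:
R(k) = 10 (R(k) = 5*((-1 - 1*(-4)) + 3)/3 = 5*((-1 + 4) + 3)/3 = 5*(3 + 3)/3 = (5/3)*6 = 10)
w(I) = 8 (w(I) = ((-2 - I) + 10) + I = (8 - I) + I = 8)
z = 447 (z = 207 + 240 = 447)
m = 447
w(-19) - m = 8 - 1*447 = 8 - 447 = -439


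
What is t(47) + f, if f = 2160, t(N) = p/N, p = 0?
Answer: 2160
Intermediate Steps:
t(N) = 0 (t(N) = 0/N = 0)
t(47) + f = 0 + 2160 = 2160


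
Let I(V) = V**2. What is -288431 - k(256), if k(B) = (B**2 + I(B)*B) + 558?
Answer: -17131741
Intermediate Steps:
k(B) = 558 + B**2 + B**3 (k(B) = (B**2 + B**2*B) + 558 = (B**2 + B**3) + 558 = 558 + B**2 + B**3)
-288431 - k(256) = -288431 - (558 + 256**2 + 256**3) = -288431 - (558 + 65536 + 16777216) = -288431 - 1*16843310 = -288431 - 16843310 = -17131741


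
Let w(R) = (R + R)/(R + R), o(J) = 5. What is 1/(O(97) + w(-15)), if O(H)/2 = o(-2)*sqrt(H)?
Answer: -1/9699 + 10*sqrt(97)/9699 ≈ 0.010051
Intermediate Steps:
w(R) = 1 (w(R) = (2*R)/((2*R)) = (2*R)*(1/(2*R)) = 1)
O(H) = 10*sqrt(H) (O(H) = 2*(5*sqrt(H)) = 10*sqrt(H))
1/(O(97) + w(-15)) = 1/(10*sqrt(97) + 1) = 1/(1 + 10*sqrt(97))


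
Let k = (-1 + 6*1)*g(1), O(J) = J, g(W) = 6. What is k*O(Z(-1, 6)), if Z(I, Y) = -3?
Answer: -90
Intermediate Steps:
k = 30 (k = (-1 + 6*1)*6 = (-1 + 6)*6 = 5*6 = 30)
k*O(Z(-1, 6)) = 30*(-3) = -90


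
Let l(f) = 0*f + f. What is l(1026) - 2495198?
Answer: -2494172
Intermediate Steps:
l(f) = f (l(f) = 0 + f = f)
l(1026) - 2495198 = 1026 - 2495198 = -2494172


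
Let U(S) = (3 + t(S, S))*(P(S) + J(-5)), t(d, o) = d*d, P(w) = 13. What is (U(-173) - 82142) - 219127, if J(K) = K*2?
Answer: -211473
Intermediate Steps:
J(K) = 2*K
t(d, o) = d²
U(S) = 9 + 3*S² (U(S) = (3 + S²)*(13 + 2*(-5)) = (3 + S²)*(13 - 10) = (3 + S²)*3 = 9 + 3*S²)
(U(-173) - 82142) - 219127 = ((9 + 3*(-173)²) - 82142) - 219127 = ((9 + 3*29929) - 82142) - 219127 = ((9 + 89787) - 82142) - 219127 = (89796 - 82142) - 219127 = 7654 - 219127 = -211473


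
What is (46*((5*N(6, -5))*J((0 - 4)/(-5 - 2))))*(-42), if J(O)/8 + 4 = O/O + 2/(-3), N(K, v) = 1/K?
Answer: 141680/3 ≈ 47227.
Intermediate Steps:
J(O) = -88/3 (J(O) = -32 + 8*(O/O + 2/(-3)) = -32 + 8*(1 + 2*(-⅓)) = -32 + 8*(1 - ⅔) = -32 + 8*(⅓) = -32 + 8/3 = -88/3)
(46*((5*N(6, -5))*J((0 - 4)/(-5 - 2))))*(-42) = (46*((5/6)*(-88/3)))*(-42) = (46*((5*(⅙))*(-88/3)))*(-42) = (46*((⅚)*(-88/3)))*(-42) = (46*(-220/9))*(-42) = -10120/9*(-42) = 141680/3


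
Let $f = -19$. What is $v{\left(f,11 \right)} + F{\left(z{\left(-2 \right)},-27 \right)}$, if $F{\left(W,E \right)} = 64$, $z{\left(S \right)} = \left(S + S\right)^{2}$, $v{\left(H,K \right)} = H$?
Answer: $45$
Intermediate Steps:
$z{\left(S \right)} = 4 S^{2}$ ($z{\left(S \right)} = \left(2 S\right)^{2} = 4 S^{2}$)
$v{\left(f,11 \right)} + F{\left(z{\left(-2 \right)},-27 \right)} = -19 + 64 = 45$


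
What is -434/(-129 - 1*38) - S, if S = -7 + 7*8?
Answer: -7749/167 ≈ -46.401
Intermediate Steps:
S = 49 (S = -7 + 56 = 49)
-434/(-129 - 1*38) - S = -434/(-129 - 1*38) - 1*49 = -434/(-129 - 38) - 49 = -434/(-167) - 49 = -434*(-1/167) - 49 = 434/167 - 49 = -7749/167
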